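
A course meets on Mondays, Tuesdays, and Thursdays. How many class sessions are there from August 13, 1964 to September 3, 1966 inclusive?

August 13, 1964 is a Thursday.
From August 13, 1964 to September 3, 1966 is 752 days inclusive.
752 = 7 × 107 + 3, so there are 107 full weeks plus 3 extra days.
Each full week contributes 3 days from the set (Mon, Tue, Thu): 107 × 3 = 321.
The 3 extra days are Thursday, Friday, Saturday — 1 of them qualifies.
Total: 321 + 1 = 322.

322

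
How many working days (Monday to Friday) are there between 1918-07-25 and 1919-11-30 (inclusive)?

352

1918-07-25 is a Thursday.
That's 494 days from start to end, counting both.
494 = 7 × 70 + 4, so there are 70 full weeks plus 4 extra days.
Each full week contributes 5 weekdays (Mon–Fri): 70 × 5 = 350.
The 4 extra days are Thu, Fri, Sat, Sun — 2 of them qualify.
Total: 350 + 2 = 352.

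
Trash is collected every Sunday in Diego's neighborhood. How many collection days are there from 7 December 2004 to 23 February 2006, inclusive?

63 Sundays

7 December 2004 is a Tuesday.
The range spans 444 days (inclusive of both endpoints).
444 = 7 × 63 + 3, so there are 63 full weeks plus 3 extra days.
Each full week contributes one Sunday: 63 so far.
The 3 extra days are Tuesday, Wednesday, Thursday — none qualify.
Total: 63 + 0 = 63.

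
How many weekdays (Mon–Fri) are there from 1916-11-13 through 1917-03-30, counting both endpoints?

100 weekdays

1916-11-13 is a Monday.
From 1916-11-13 to 1917-03-30 is 138 days inclusive.
138 = 7 × 19 + 5, so there are 19 full weeks plus 5 extra days.
Each full week contributes 5 weekdays (Mon–Fri): 19 × 5 = 95.
The 5 extra days are Monday, Tuesday, Wednesday, Thursday, Friday — 5 of them qualify.
Total: 95 + 5 = 100.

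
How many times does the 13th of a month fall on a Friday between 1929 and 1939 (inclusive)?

19

Friday-the-13ths by year:
1929: Sep, Dec
1930: Jun
1931: Feb, Mar, Nov
1932: May
1933: Jan, Oct
1934: Apr, Jul
1935: Sep, Dec
1936: Mar, Nov
1937: Aug
1938: May
1939: Jan, Oct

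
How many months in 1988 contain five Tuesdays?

A month has five Tuesdays exactly when Tuesday falls within its first (length − 28) days.
Jan: 31 days, starts Fri → 5 of Fri, Sat, Sun
Feb: 29 days, starts Mon → 5 of Mon
Mar: 31 days, starts Tue → 5 of Tue, Wed, Thu ✓
Apr: 30 days, starts Fri → 5 of Fri, Sat
May: 31 days, starts Sun → 5 of Sun, Mon, Tue ✓
Jun: 30 days, starts Wed → 5 of Wed, Thu
Jul: 31 days, starts Fri → 5 of Fri, Sat, Sun
Aug: 31 days, starts Mon → 5 of Mon, Tue, Wed ✓
Sep: 30 days, starts Thu → 5 of Thu, Fri
Oct: 31 days, starts Sat → 5 of Sat, Sun, Mon
Nov: 30 days, starts Tue → 5 of Tue, Wed ✓
Dec: 31 days, starts Thu → 5 of Thu, Fri, Sat
Months with five Tuesdays: Mar, May, Aug, Nov.

4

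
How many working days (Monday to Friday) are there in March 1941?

21

Mar 1, 1941 is a Saturday.
From Mar 1, 1941 to Mar 31, 1941 is 31 days inclusive.
31 = 7 × 4 + 3, so there are 4 full weeks plus 3 extra days.
Each full week contributes 5 weekdays (Mon–Fri): 4 × 5 = 20.
The 3 extra days are Saturday, Sunday, Monday — 1 of them qualifies.
Total: 20 + 1 = 21.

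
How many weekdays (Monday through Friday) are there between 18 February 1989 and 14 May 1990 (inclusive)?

321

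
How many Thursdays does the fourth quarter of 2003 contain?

2003-10-01 is a Wednesday.
That's 92 days from start to end, counting both.
92 = 7 × 13 + 1, so there are 13 full weeks plus 1 extra day.
Each full week contributes one Thursday: 13 so far.
The 1 extra day is Wednesday — none qualify.
Total: 13 + 0 = 13.

13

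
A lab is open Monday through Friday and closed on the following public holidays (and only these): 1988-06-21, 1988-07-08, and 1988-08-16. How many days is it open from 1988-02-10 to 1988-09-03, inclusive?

145

1988-02-10 is a Wednesday.
That's 207 days from start to end, counting both.
207 = 7 × 29 + 4, so there are 29 full weeks plus 4 extra days.
Each full week contributes 5 weekdays (Mon–Fri): 29 × 5 = 145.
The 4 extra days are Wed, Thu, Fri, Sat — 3 of them qualify.
Total: 145 + 3 = 148.
Holidays: 1988-06-21 (Tue); 1988-07-08 (Fri); 1988-08-16 (Tue).
All 3 holidays fall on weekdays, so subtract 3.
Business days: 148 − 3 = 145.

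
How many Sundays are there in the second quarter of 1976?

13

1976-04-01 is a Thursday.
The range spans 91 days (inclusive of both endpoints).
91 = 7 × 13, so the span is exactly 13 full weeks.
Each full week contributes one Sunday: 13 so far.
Total: 13.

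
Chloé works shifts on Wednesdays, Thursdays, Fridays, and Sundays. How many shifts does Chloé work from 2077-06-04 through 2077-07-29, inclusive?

32

2077-06-04 is a Friday.
The range spans 56 days (inclusive of both endpoints).
56 = 7 × 8, so the span is exactly 8 full weeks.
Each full week contributes 4 days from the set (Wed, Thu, Fri, Sun): 8 × 4 = 32.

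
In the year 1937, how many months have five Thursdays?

4

A month has five Thursdays exactly when Thursday falls within its first (length − 28) days.
Jan: 31 days, starts Fri → 5 of Fri, Sat, Sun
Feb: 28 days, starts Mon → 5 of (none)
Mar: 31 days, starts Mon → 5 of Mon, Tue, Wed
Apr: 30 days, starts Thu → 5 of Thu, Fri ✓
May: 31 days, starts Sat → 5 of Sat, Sun, Mon
Jun: 30 days, starts Tue → 5 of Tue, Wed
Jul: 31 days, starts Thu → 5 of Thu, Fri, Sat ✓
Aug: 31 days, starts Sun → 5 of Sun, Mon, Tue
Sep: 30 days, starts Wed → 5 of Wed, Thu ✓
Oct: 31 days, starts Fri → 5 of Fri, Sat, Sun
Nov: 30 days, starts Mon → 5 of Mon, Tue
Dec: 31 days, starts Wed → 5 of Wed, Thu, Fri ✓
Months with five Thursdays: Apr, Jul, Sep, Dec.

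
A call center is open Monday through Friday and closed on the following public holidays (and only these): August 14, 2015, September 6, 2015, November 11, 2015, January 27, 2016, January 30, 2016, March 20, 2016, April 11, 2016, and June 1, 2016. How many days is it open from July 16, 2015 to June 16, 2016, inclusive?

236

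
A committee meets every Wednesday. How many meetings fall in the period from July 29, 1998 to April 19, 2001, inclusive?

July 29, 1998 is a Wednesday.
From July 29, 1998 to April 19, 2001 is 996 days inclusive.
996 = 7 × 142 + 2, so there are 142 full weeks plus 2 extra days.
Each full week contributes one Wednesday: 142 so far.
The 2 extra days are Wednesday, Thursday — 1 of them qualifies.
Total: 142 + 1 = 143.

143 Wednesdays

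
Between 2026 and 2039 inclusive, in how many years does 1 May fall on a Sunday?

2

Day of week of May 1 in each year:
2026: Fri, 2027: Sat, 2028: Mon, 2029: Tue, 2030: Wed, 2031: Thu, 2032: Sat, 2033: Sun ✓, 2034: Mon, 2035: Tue, 2036: Thu, 2037: Fri, 2038: Sat, 2039: Sun ✓
Sundays: 2033, 2039.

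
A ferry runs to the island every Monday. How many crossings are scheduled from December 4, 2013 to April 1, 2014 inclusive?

December 4, 2013 is a Wednesday.
That's 119 days from start to end, counting both.
119 = 7 × 17, so the span is exactly 17 full weeks.
Each full week contributes one Monday: 17 so far.

17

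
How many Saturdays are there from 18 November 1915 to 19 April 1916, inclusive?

18 November 1915 is a Thursday.
That's 154 days from start to end, counting both.
154 = 7 × 22, so the span is exactly 22 full weeks.
Each full week contributes one Saturday: 22 so far.

22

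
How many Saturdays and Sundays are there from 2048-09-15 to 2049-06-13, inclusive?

2048-09-15 is a Tuesday.
From 2048-09-15 to 2049-06-13 is 272 days inclusive.
272 = 7 × 38 + 6, so there are 38 full weeks plus 6 extra days.
Each full week contributes 2 weekend days (Sat, Sun): 38 × 2 = 76.
The 6 extra days are Tue, Wed, Thu, Fri, Sat, Sun — 2 of them qualify.
Total: 76 + 2 = 78.

78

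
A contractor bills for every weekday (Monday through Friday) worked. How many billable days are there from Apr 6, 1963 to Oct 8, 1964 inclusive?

Apr 6, 1963 is a Saturday.
The range spans 552 days (inclusive of both endpoints).
552 = 7 × 78 + 6, so there are 78 full weeks plus 6 extra days.
Each full week contributes 5 weekdays (Mon–Fri): 78 × 5 = 390.
The 6 extra days are Sat, Sun, Mon, Tue, Wed, Thu — 4 of them qualify.
Total: 390 + 4 = 394.

394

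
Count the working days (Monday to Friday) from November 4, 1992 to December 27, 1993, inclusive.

November 4, 1992 is a Wednesday.
That's 419 days from start to end, counting both.
419 = 7 × 59 + 6, so there are 59 full weeks plus 6 extra days.
Each full week contributes 5 weekdays (Mon–Fri): 59 × 5 = 295.
The 6 extra days are Wednesday, Thursday, Friday, Saturday, Sunday, Monday — 4 of them qualify.
Total: 295 + 4 = 299.

299 weekdays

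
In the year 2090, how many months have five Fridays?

4

A month has five Fridays exactly when Friday falls within its first (length − 28) days.
Jan: 31 days, starts Sun → 5 of Sun, Mon, Tue
Feb: 28 days, starts Wed → 5 of (none)
Mar: 31 days, starts Wed → 5 of Wed, Thu, Fri ✓
Apr: 30 days, starts Sat → 5 of Sat, Sun
May: 31 days, starts Mon → 5 of Mon, Tue, Wed
Jun: 30 days, starts Thu → 5 of Thu, Fri ✓
Jul: 31 days, starts Sat → 5 of Sat, Sun, Mon
Aug: 31 days, starts Tue → 5 of Tue, Wed, Thu
Sep: 30 days, starts Fri → 5 of Fri, Sat ✓
Oct: 31 days, starts Sun → 5 of Sun, Mon, Tue
Nov: 30 days, starts Wed → 5 of Wed, Thu
Dec: 31 days, starts Fri → 5 of Fri, Sat, Sun ✓
Months with five Fridays: Mar, Jun, Sep, Dec.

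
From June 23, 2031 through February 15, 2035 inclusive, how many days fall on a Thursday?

191

June 23, 2031 is a Monday.
The range spans 1334 days (inclusive of both endpoints).
1334 = 7 × 190 + 4, so there are 190 full weeks plus 4 extra days.
Each full week contributes one Thursday: 190 so far.
The 4 extra days are Mon, Tue, Wed, Thu — 1 of them qualifies.
Total: 190 + 1 = 191.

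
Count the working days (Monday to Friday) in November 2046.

22 weekdays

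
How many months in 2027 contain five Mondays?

4

A month has five Mondays exactly when Monday falls within its first (length − 28) days.
Jan: 31 days, starts Fri → 5 of Fri, Sat, Sun
Feb: 28 days, starts Mon → 5 of (none)
Mar: 31 days, starts Mon → 5 of Mon, Tue, Wed ✓
Apr: 30 days, starts Thu → 5 of Thu, Fri
May: 31 days, starts Sat → 5 of Sat, Sun, Mon ✓
Jun: 30 days, starts Tue → 5 of Tue, Wed
Jul: 31 days, starts Thu → 5 of Thu, Fri, Sat
Aug: 31 days, starts Sun → 5 of Sun, Mon, Tue ✓
Sep: 30 days, starts Wed → 5 of Wed, Thu
Oct: 31 days, starts Fri → 5 of Fri, Sat, Sun
Nov: 30 days, starts Mon → 5 of Mon, Tue ✓
Dec: 31 days, starts Wed → 5 of Wed, Thu, Fri
Months with five Mondays: Mar, May, Aug, Nov.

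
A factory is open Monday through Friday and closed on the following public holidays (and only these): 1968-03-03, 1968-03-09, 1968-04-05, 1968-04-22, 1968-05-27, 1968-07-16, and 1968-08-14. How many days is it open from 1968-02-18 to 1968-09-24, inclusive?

152 business days

1968-02-18 is a Sunday.
From 1968-02-18 to 1968-09-24 is 220 days inclusive.
220 = 7 × 31 + 3, so there are 31 full weeks plus 3 extra days.
Each full week contributes 5 weekdays (Mon–Fri): 31 × 5 = 155.
The 3 extra days are Sun, Mon, Tue — 2 of them qualify.
Total: 155 + 2 = 157.
Holidays: 1968-03-03 (Sun); 1968-03-09 (Sat); 1968-04-05 (Fri); 1968-04-22 (Mon); 1968-05-27 (Mon); 1968-07-16 (Tue); 1968-08-14 (Wed).
5 of the 7 holidays fall on weekdays; the rest are weekends and were already excluded.
Business days: 157 − 5 = 152.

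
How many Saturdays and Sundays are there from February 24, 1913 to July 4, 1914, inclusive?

February 24, 1913 is a Monday.
The range spans 496 days (inclusive of both endpoints).
496 = 7 × 70 + 6, so there are 70 full weeks plus 6 extra days.
Each full week contributes 2 weekend days (Sat, Sun): 70 × 2 = 140.
The 6 extra days are Monday, Tuesday, Wednesday, Thursday, Friday, Saturday — 1 of them qualifies.
Total: 140 + 1 = 141.

141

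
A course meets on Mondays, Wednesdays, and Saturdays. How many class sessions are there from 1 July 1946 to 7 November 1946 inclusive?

56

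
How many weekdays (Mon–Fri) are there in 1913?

261 weekdays

1913-01-01 is a Wednesday.
That's 365 days from start to end, counting both.
365 = 7 × 52 + 1, so there are 52 full weeks plus 1 extra day.
Each full week contributes 5 weekdays (Mon–Fri): 52 × 5 = 260.
The 1 extra day is Wednesday — 1 of them qualifies.
Total: 260 + 1 = 261.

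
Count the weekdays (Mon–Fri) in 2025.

261 weekdays

1 January 2025 is a Wednesday.
That's 365 days from start to end, counting both.
365 = 7 × 52 + 1, so there are 52 full weeks plus 1 extra day.
Each full week contributes 5 weekdays (Mon–Fri): 52 × 5 = 260.
The 1 extra day is Wednesday — 1 of them qualifies.
Total: 260 + 1 = 261.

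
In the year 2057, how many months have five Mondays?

A month has five Mondays exactly when Monday falls within its first (length − 28) days.
Jan: 31 days, starts Mon → 5 of Mon, Tue, Wed ✓
Feb: 28 days, starts Thu → 5 of (none)
Mar: 31 days, starts Thu → 5 of Thu, Fri, Sat
Apr: 30 days, starts Sun → 5 of Sun, Mon ✓
May: 31 days, starts Tue → 5 of Tue, Wed, Thu
Jun: 30 days, starts Fri → 5 of Fri, Sat
Jul: 31 days, starts Sun → 5 of Sun, Mon, Tue ✓
Aug: 31 days, starts Wed → 5 of Wed, Thu, Fri
Sep: 30 days, starts Sat → 5 of Sat, Sun
Oct: 31 days, starts Mon → 5 of Mon, Tue, Wed ✓
Nov: 30 days, starts Thu → 5 of Thu, Fri
Dec: 31 days, starts Sat → 5 of Sat, Sun, Mon ✓
Months with five Mondays: Jan, Apr, Jul, Oct, Dec.

5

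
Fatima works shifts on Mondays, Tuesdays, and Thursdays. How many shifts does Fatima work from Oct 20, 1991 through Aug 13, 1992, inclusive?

129

Oct 20, 1991 is a Sunday.
That's 299 days from start to end, counting both.
299 = 7 × 42 + 5, so there are 42 full weeks plus 5 extra days.
Each full week contributes 3 days from the set (Mon, Tue, Thu): 42 × 3 = 126.
The 5 extra days are Sun, Mon, Tue, Wed, Thu — 3 of them qualify.
Total: 126 + 3 = 129.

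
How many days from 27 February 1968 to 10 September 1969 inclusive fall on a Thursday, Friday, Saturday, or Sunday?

27 February 1968 is a Tuesday.
From 27 February 1968 to 10 September 1969 is 562 days inclusive.
562 = 7 × 80 + 2, so there are 80 full weeks plus 2 extra days.
Each full week contributes 4 days from the set (Thu, Fri, Sat, Sun): 80 × 4 = 320.
The 2 extra days are Tue, Wed — none qualify.
Total: 320 + 0 = 320.

320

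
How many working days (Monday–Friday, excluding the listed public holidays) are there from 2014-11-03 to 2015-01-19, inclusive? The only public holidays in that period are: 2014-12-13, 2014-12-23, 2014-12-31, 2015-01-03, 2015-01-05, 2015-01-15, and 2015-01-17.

52 working days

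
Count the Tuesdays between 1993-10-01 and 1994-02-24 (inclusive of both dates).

21 Tuesdays

1993-10-01 is a Friday.
The range spans 147 days (inclusive of both endpoints).
147 = 7 × 21, so the span is exactly 21 full weeks.
Each full week contributes one Tuesday: 21 so far.
Total: 21.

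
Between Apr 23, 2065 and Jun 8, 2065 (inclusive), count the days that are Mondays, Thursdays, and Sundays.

21

Apr 23, 2065 is a Thursday.
That's 47 days from start to end, counting both.
47 = 7 × 6 + 5, so there are 6 full weeks plus 5 extra days.
Each full week contributes 3 days from the set (Mon, Thu, Sun): 6 × 3 = 18.
The 5 extra days are Thu, Fri, Sat, Sun, Mon — 3 of them qualify.
Total: 18 + 3 = 21.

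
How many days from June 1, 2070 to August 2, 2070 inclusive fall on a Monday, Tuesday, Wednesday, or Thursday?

36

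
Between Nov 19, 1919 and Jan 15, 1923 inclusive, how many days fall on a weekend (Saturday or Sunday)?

Nov 19, 1919 is a Wednesday.
The range spans 1154 days (inclusive of both endpoints).
1154 = 7 × 164 + 6, so there are 164 full weeks plus 6 extra days.
Each full week contributes 2 weekend days (Sat, Sun): 164 × 2 = 328.
The 6 extra days are Wed, Thu, Fri, Sat, Sun, Mon — 2 of them qualify.
Total: 328 + 2 = 330.

330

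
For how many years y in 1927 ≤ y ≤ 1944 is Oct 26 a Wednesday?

Day of week of October 26 in each year:
1927: Wed ✓, 1928: Fri, 1929: Sat, 1930: Sun, 1931: Mon, 1932: Wed ✓, 1933: Thu, 1934: Fri, 1935: Sat, 1936: Mon, 1937: Tue, 1938: Wed ✓, 1939: Thu, 1940: Sat, 1941: Sun, 1942: Mon, 1943: Tue, 1944: Thu
Wednesdays: 1927, 1932, 1938.

3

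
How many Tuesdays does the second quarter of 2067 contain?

2067-04-01 is a Friday.
That's 91 days from start to end, counting both.
91 = 7 × 13, so the span is exactly 13 full weeks.
Each full week contributes one Tuesday: 13 so far.
Total: 13.

13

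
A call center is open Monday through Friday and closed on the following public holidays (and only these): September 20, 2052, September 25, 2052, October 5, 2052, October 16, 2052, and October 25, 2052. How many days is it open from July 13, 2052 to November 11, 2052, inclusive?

82

July 13, 2052 is a Saturday.
The range spans 122 days (inclusive of both endpoints).
122 = 7 × 17 + 3, so there are 17 full weeks plus 3 extra days.
Each full week contributes 5 weekdays (Mon–Fri): 17 × 5 = 85.
The 3 extra days are Saturday, Sunday, Monday — 1 of them qualifies.
Total: 85 + 1 = 86.
Holidays: September 20, 2052 (Fri); September 25, 2052 (Wed); October 5, 2052 (Sat); October 16, 2052 (Wed); October 25, 2052 (Fri).
4 of the 5 holidays fall on weekdays; the rest are weekends and were already excluded.
Business days: 86 − 4 = 82.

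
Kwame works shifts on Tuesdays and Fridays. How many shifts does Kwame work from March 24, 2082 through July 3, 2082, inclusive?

March 24, 2082 is a Tuesday.
That's 102 days from start to end, counting both.
102 = 7 × 14 + 4, so there are 14 full weeks plus 4 extra days.
Each full week contributes 2 days from the set (Tue, Fri): 14 × 2 = 28.
The 4 extra days are Tue, Wed, Thu, Fri — 2 of them qualify.
Total: 28 + 2 = 30.

30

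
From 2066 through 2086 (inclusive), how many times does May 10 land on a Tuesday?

Day of week of May 10 in each year:
2066: Mon, 2067: Tue ✓, 2068: Thu, 2069: Fri, 2070: Sat, 2071: Sun, 2072: Tue ✓, 2073: Wed, 2074: Thu, 2075: Fri, 2076: Sun, 2077: Mon, 2078: Tue ✓, 2079: Wed, 2080: Fri, 2081: Sat, 2082: Sun, 2083: Mon, 2084: Wed, 2085: Thu, 2086: Fri
Tuesdays: 2067, 2072, 2078.

3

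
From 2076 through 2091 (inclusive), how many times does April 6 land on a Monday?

2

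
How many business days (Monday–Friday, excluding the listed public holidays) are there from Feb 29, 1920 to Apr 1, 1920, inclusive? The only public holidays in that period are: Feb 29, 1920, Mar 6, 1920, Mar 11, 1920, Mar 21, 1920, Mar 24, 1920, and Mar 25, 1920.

Feb 29, 1920 is a Sunday.
That's 33 days from start to end, counting both.
33 = 7 × 4 + 5, so there are 4 full weeks plus 5 extra days.
Each full week contributes 5 weekdays (Mon–Fri): 4 × 5 = 20.
The 5 extra days are Sunday, Monday, Tuesday, Wednesday, Thursday — 4 of them qualify.
Total: 20 + 4 = 24.
Holidays: Feb 29, 1920 (Sun); Mar 6, 1920 (Sat); Mar 11, 1920 (Thu); Mar 21, 1920 (Sun); Mar 24, 1920 (Wed); Mar 25, 1920 (Thu).
3 of the 6 holidays fall on weekdays; the rest are weekends and were already excluded.
Business days: 24 − 3 = 21.

21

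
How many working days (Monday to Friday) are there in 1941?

1941-01-01 is a Wednesday.
From 1941-01-01 to 1941-12-31 is 365 days inclusive.
365 = 7 × 52 + 1, so there are 52 full weeks plus 1 extra day.
Each full week contributes 5 weekdays (Mon–Fri): 52 × 5 = 260.
The 1 extra day is Wed — 1 of them qualifies.
Total: 260 + 1 = 261.

261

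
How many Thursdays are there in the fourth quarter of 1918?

13

Oct 1, 1918 is a Tuesday.
The range spans 92 days (inclusive of both endpoints).
92 = 7 × 13 + 1, so there are 13 full weeks plus 1 extra day.
Each full week contributes one Thursday: 13 so far.
The 1 extra day is Tuesday — none qualify.
Total: 13 + 0 = 13.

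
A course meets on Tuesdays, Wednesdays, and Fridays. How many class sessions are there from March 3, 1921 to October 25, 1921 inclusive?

March 3, 1921 is a Thursday.
That's 237 days from start to end, counting both.
237 = 7 × 33 + 6, so there are 33 full weeks plus 6 extra days.
Each full week contributes 3 days from the set (Tue, Wed, Fri): 33 × 3 = 99.
The 6 extra days are Thursday, Friday, Saturday, Sunday, Monday, Tuesday — 2 of them qualify.
Total: 99 + 2 = 101.

101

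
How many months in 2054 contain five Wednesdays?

4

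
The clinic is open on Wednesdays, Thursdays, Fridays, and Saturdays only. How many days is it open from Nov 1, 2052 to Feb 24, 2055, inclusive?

483

Nov 1, 2052 is a Friday.
That's 846 days from start to end, counting both.
846 = 7 × 120 + 6, so there are 120 full weeks plus 6 extra days.
Each full week contributes 4 days from the set (Wed, Thu, Fri, Sat): 120 × 4 = 480.
The 6 extra days are Friday, Saturday, Sunday, Monday, Tuesday, Wednesday — 3 of them qualify.
Total: 480 + 3 = 483.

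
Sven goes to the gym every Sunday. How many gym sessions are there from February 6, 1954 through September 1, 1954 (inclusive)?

February 6, 1954 is a Saturday.
That's 208 days from start to end, counting both.
208 = 7 × 29 + 5, so there are 29 full weeks plus 5 extra days.
Each full week contributes one Sunday: 29 so far.
The 5 extra days are Sat, Sun, Mon, Tue, Wed — 1 of them qualifies.
Total: 29 + 1 = 30.

30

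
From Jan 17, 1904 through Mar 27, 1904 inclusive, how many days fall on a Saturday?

10

Jan 17, 1904 is a Sunday.
That's 71 days from start to end, counting both.
71 = 7 × 10 + 1, so there are 10 full weeks plus 1 extra day.
Each full week contributes one Saturday: 10 so far.
The 1 extra day is Sun — none qualify.
Total: 10 + 0 = 10.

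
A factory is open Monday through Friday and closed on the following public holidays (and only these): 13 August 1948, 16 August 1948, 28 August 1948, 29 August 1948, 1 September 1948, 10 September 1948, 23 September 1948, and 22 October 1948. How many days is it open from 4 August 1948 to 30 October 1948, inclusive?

57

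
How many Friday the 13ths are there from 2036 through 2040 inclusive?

Friday-the-13ths by year:
2036: Jun
2037: Feb, Mar, Nov
2038: Aug
2039: May
2040: Jan, Apr, Jul

9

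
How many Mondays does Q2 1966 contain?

13

1 April 1966 is a Friday.
From 1 April 1966 to 30 June 1966 is 91 days inclusive.
91 = 7 × 13, so the span is exactly 13 full weeks.
Each full week contributes one Monday: 13 so far.
Total: 13.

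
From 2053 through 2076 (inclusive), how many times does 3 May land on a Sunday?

Day of week of May 3 in each year:
2053: Sat, 2054: Sun ✓, 2055: Mon, 2056: Wed, 2057: Thu, 2058: Fri, 2059: Sat, 2060: Mon, 2061: Tue, 2062: Wed, 2063: Thu, 2064: Sat, 2065: Sun ✓, 2066: Mon, 2067: Tue, 2068: Thu, 2069: Fri, 2070: Sat, 2071: Sun ✓, 2072: Tue, 2073: Wed, 2074: Thu, 2075: Fri, 2076: Sun ✓
Sundays: 2054, 2065, 2071, 2076.

4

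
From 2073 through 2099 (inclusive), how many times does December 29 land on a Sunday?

4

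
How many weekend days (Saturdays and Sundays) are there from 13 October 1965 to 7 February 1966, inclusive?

34

13 October 1965 is a Wednesday.
From 13 October 1965 to 7 February 1966 is 118 days inclusive.
118 = 7 × 16 + 6, so there are 16 full weeks plus 6 extra days.
Each full week contributes 2 weekend days (Sat, Sun): 16 × 2 = 32.
The 6 extra days are Wednesday, Thursday, Friday, Saturday, Sunday, Monday — 2 of them qualify.
Total: 32 + 2 = 34.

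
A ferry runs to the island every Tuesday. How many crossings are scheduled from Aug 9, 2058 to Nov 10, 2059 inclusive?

Aug 9, 2058 is a Friday.
From Aug 9, 2058 to Nov 10, 2059 is 459 days inclusive.
459 = 7 × 65 + 4, so there are 65 full weeks plus 4 extra days.
Each full week contributes one Tuesday: 65 so far.
The 4 extra days are Friday, Saturday, Sunday, Monday — none qualify.
Total: 65 + 0 = 65.

65 Tuesdays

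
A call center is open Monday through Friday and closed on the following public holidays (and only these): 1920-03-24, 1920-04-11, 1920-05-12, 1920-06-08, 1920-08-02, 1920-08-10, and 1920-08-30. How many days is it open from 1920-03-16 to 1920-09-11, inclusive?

123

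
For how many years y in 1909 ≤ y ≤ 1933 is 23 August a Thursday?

Day of week of August 23 in each year:
1909: Mon, 1910: Tue, 1911: Wed, 1912: Fri, 1913: Sat, 1914: Sun, 1915: Mon, 1916: Wed, 1917: Thu ✓, 1918: Fri, 1919: Sat, 1920: Mon, 1921: Tue, 1922: Wed, 1923: Thu ✓, 1924: Sat, 1925: Sun, 1926: Mon, 1927: Tue, 1928: Thu ✓, 1929: Fri, 1930: Sat, 1931: Sun, 1932: Tue, 1933: Wed
Thursdays: 1917, 1923, 1928.

3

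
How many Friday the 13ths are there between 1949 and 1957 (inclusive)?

16

Friday-the-13ths by year:
1949: May
1950: Jan, Oct
1951: Apr, Jul
1952: Jun
1953: Feb, Mar, Nov
1954: Aug
1955: May
1956: Jan, Apr, Jul
1957: Sep, Dec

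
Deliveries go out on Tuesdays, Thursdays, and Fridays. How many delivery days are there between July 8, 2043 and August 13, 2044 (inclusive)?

July 8, 2043 is a Wednesday.
That's 403 days from start to end, counting both.
403 = 7 × 57 + 4, so there are 57 full weeks plus 4 extra days.
Each full week contributes 3 days from the set (Tue, Thu, Fri): 57 × 3 = 171.
The 4 extra days are Wed, Thu, Fri, Sat — 2 of them qualify.
Total: 171 + 2 = 173.

173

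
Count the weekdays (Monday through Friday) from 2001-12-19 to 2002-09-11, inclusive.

2001-12-19 is a Wednesday.
The range spans 267 days (inclusive of both endpoints).
267 = 7 × 38 + 1, so there are 38 full weeks plus 1 extra day.
Each full week contributes 5 weekdays (Mon–Fri): 38 × 5 = 190.
The 1 extra day is Wednesday — 1 of them qualifies.
Total: 190 + 1 = 191.

191 weekdays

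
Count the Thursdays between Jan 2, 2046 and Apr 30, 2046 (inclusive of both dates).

Jan 2, 2046 is a Tuesday.
That's 119 days from start to end, counting both.
119 = 7 × 17, so the span is exactly 17 full weeks.
Each full week contributes one Thursday: 17 so far.

17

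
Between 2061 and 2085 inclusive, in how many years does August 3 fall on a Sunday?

Day of week of August 3 in each year:
2061: Wed, 2062: Thu, 2063: Fri, 2064: Sun ✓, 2065: Mon, 2066: Tue, 2067: Wed, 2068: Fri, 2069: Sat, 2070: Sun ✓, 2071: Mon, 2072: Wed, 2073: Thu, 2074: Fri, 2075: Sat, 2076: Mon, 2077: Tue, 2078: Wed, 2079: Thu, 2080: Sat, 2081: Sun ✓, 2082: Mon, 2083: Tue, 2084: Thu, 2085: Fri
Sundays: 2064, 2070, 2081.

3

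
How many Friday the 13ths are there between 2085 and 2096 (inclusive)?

Friday-the-13ths by year:
2085: Apr, Jul
2086: Sep, Dec
2087: Jun
2088: Feb, Aug
2089: May
2090: Jan, Oct
2091: Apr, Jul
2092: Jun
2093: Feb, Mar, Nov
2094: Aug
2095: May
2096: Jan, Apr, Jul

21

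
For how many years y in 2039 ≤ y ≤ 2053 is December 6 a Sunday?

2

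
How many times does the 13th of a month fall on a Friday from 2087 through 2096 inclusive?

17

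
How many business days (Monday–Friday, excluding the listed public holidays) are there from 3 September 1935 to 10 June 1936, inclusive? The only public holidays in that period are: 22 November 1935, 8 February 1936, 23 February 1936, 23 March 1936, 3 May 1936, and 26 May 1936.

3 September 1935 is a Tuesday.
The range spans 282 days (inclusive of both endpoints).
282 = 7 × 40 + 2, so there are 40 full weeks plus 2 extra days.
Each full week contributes 5 weekdays (Mon–Fri): 40 × 5 = 200.
The 2 extra days are Tue, Wed — 2 of them qualify.
Total: 200 + 2 = 202.
Holidays: 22 November 1935 (Fri); 8 February 1936 (Sat); 23 February 1936 (Sun); 23 March 1936 (Mon); 3 May 1936 (Sun); 26 May 1936 (Tue).
3 of the 6 holidays fall on weekdays; the rest are weekends and were already excluded.
Business days: 202 − 3 = 199.

199 business days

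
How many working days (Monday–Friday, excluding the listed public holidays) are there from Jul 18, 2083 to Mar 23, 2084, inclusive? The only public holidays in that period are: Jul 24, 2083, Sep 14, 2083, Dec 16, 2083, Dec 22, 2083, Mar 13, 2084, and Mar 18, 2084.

175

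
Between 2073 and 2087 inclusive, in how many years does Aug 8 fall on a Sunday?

2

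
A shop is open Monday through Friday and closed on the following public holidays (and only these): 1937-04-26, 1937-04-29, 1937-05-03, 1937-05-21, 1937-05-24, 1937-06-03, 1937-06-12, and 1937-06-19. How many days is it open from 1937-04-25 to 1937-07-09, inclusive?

1937-04-25 is a Sunday.
The range spans 76 days (inclusive of both endpoints).
76 = 7 × 10 + 6, so there are 10 full weeks plus 6 extra days.
Each full week contributes 5 weekdays (Mon–Fri): 10 × 5 = 50.
The 6 extra days are Sunday, Monday, Tuesday, Wednesday, Thursday, Friday — 5 of them qualify.
Total: 50 + 5 = 55.
Holidays: 1937-04-26 (Mon); 1937-04-29 (Thu); 1937-05-03 (Mon); 1937-05-21 (Fri); 1937-05-24 (Mon); 1937-06-03 (Thu); 1937-06-12 (Sat); 1937-06-19 (Sat).
6 of the 8 holidays fall on weekdays; the rest are weekends and were already excluded.
Business days: 55 − 6 = 49.

49 working days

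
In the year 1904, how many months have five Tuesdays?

A month has five Tuesdays exactly when Tuesday falls within its first (length − 28) days.
Jan: 31 days, starts Fri → 5 of Fri, Sat, Sun
Feb: 29 days, starts Mon → 5 of Mon
Mar: 31 days, starts Tue → 5 of Tue, Wed, Thu ✓
Apr: 30 days, starts Fri → 5 of Fri, Sat
May: 31 days, starts Sun → 5 of Sun, Mon, Tue ✓
Jun: 30 days, starts Wed → 5 of Wed, Thu
Jul: 31 days, starts Fri → 5 of Fri, Sat, Sun
Aug: 31 days, starts Mon → 5 of Mon, Tue, Wed ✓
Sep: 30 days, starts Thu → 5 of Thu, Fri
Oct: 31 days, starts Sat → 5 of Sat, Sun, Mon
Nov: 30 days, starts Tue → 5 of Tue, Wed ✓
Dec: 31 days, starts Thu → 5 of Thu, Fri, Sat
Months with five Tuesdays: Mar, May, Aug, Nov.

4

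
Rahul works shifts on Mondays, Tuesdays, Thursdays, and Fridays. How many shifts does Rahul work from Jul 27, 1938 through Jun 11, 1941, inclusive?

Jul 27, 1938 is a Wednesday.
That's 1051 days from start to end, counting both.
1051 = 7 × 150 + 1, so there are 150 full weeks plus 1 extra day.
Each full week contributes 4 days from the set (Mon, Tue, Thu, Fri): 150 × 4 = 600.
The 1 extra day is Wed — none qualify.
Total: 600 + 0 = 600.

600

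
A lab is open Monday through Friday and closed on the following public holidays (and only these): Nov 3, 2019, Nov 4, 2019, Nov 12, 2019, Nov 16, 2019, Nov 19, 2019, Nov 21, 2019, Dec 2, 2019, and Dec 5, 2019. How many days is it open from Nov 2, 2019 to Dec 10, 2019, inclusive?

21 working days

Nov 2, 2019 is a Saturday.
The range spans 39 days (inclusive of both endpoints).
39 = 7 × 5 + 4, so there are 5 full weeks plus 4 extra days.
Each full week contributes 5 weekdays (Mon–Fri): 5 × 5 = 25.
The 4 extra days are Saturday, Sunday, Monday, Tuesday — 2 of them qualify.
Total: 25 + 2 = 27.
Holidays: Nov 3, 2019 (Sun); Nov 4, 2019 (Mon); Nov 12, 2019 (Tue); Nov 16, 2019 (Sat); Nov 19, 2019 (Tue); Nov 21, 2019 (Thu); Dec 2, 2019 (Mon); Dec 5, 2019 (Thu).
6 of the 8 holidays fall on weekdays; the rest are weekends and were already excluded.
Business days: 27 − 6 = 21.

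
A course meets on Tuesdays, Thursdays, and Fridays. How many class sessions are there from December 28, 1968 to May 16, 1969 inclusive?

December 28, 1968 is a Saturday.
From December 28, 1968 to May 16, 1969 is 140 days inclusive.
140 = 7 × 20, so the span is exactly 20 full weeks.
Each full week contributes 3 days from the set (Tue, Thu, Fri): 20 × 3 = 60.

60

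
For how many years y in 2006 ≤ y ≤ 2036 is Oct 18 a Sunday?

Day of week of October 18 in each year:
2006: Wed, 2007: Thu, 2008: Sat, 2009: Sun ✓, 2010: Mon, 2011: Tue, 2012: Thu, 2013: Fri, 2014: Sat, 2015: Sun ✓, 2016: Tue, 2017: Wed, 2018: Thu, 2019: Fri, 2020: Sun ✓, 2021: Mon, 2022: Tue, 2023: Wed, 2024: Fri, 2025: Sat, 2026: Sun ✓, 2027: Mon, 2028: Wed, 2029: Thu, 2030: Fri, 2031: Sat, 2032: Mon, 2033: Tue, 2034: Wed, 2035: Thu, 2036: Sat
Sundays: 2009, 2015, 2020, 2026.

4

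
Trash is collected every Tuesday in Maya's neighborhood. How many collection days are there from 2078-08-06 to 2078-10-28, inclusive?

12

2078-08-06 is a Saturday.
From 2078-08-06 to 2078-10-28 is 84 days inclusive.
84 = 7 × 12, so the span is exactly 12 full weeks.
Each full week contributes one Tuesday: 12 so far.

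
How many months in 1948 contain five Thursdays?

A month has five Thursdays exactly when Thursday falls within its first (length − 28) days.
Jan: 31 days, starts Thu → 5 of Thu, Fri, Sat ✓
Feb: 29 days, starts Sun → 5 of Sun
Mar: 31 days, starts Mon → 5 of Mon, Tue, Wed
Apr: 30 days, starts Thu → 5 of Thu, Fri ✓
May: 31 days, starts Sat → 5 of Sat, Sun, Mon
Jun: 30 days, starts Tue → 5 of Tue, Wed
Jul: 31 days, starts Thu → 5 of Thu, Fri, Sat ✓
Aug: 31 days, starts Sun → 5 of Sun, Mon, Tue
Sep: 30 days, starts Wed → 5 of Wed, Thu ✓
Oct: 31 days, starts Fri → 5 of Fri, Sat, Sun
Nov: 30 days, starts Mon → 5 of Mon, Tue
Dec: 31 days, starts Wed → 5 of Wed, Thu, Fri ✓
Months with five Thursdays: Jan, Apr, Jul, Sep, Dec.

5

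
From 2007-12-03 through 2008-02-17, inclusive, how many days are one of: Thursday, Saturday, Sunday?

2007-12-03 is a Monday.
The range spans 77 days (inclusive of both endpoints).
77 = 7 × 11, so the span is exactly 11 full weeks.
Each full week contributes 3 days from the set (Thu, Sat, Sun): 11 × 3 = 33.

33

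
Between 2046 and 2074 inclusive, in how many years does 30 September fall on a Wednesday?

Day of week of September 30 in each year:
2046: Sun, 2047: Mon, 2048: Wed ✓, 2049: Thu, 2050: Fri, 2051: Sat, 2052: Mon, 2053: Tue, 2054: Wed ✓, 2055: Thu, 2056: Sat, 2057: Sun, 2058: Mon, 2059: Tue, 2060: Thu, 2061: Fri, 2062: Sat, 2063: Sun, 2064: Tue, 2065: Wed ✓, 2066: Thu, 2067: Fri, 2068: Sun, 2069: Mon, 2070: Tue, 2071: Wed ✓, 2072: Fri, 2073: Sat, 2074: Sun
Wednesdays: 2048, 2054, 2065, 2071.

4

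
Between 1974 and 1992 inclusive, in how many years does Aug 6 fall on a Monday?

3

Day of week of August 6 in each year:
1974: Tue, 1975: Wed, 1976: Fri, 1977: Sat, 1978: Sun, 1979: Mon ✓, 1980: Wed, 1981: Thu, 1982: Fri, 1983: Sat, 1984: Mon ✓, 1985: Tue, 1986: Wed, 1987: Thu, 1988: Sat, 1989: Sun, 1990: Mon ✓, 1991: Tue, 1992: Thu
Mondays: 1979, 1984, 1990.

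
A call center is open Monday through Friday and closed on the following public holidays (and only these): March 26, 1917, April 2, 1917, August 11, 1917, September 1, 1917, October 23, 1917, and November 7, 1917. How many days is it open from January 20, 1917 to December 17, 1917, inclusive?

January 20, 1917 is a Saturday.
The range spans 332 days (inclusive of both endpoints).
332 = 7 × 47 + 3, so there are 47 full weeks plus 3 extra days.
Each full week contributes 5 weekdays (Mon–Fri): 47 × 5 = 235.
The 3 extra days are Saturday, Sunday, Monday — 1 of them qualifies.
Total: 235 + 1 = 236.
Holidays: March 26, 1917 (Mon); April 2, 1917 (Mon); August 11, 1917 (Sat); September 1, 1917 (Sat); October 23, 1917 (Tue); November 7, 1917 (Wed).
4 of the 6 holidays fall on weekdays; the rest are weekends and were already excluded.
Business days: 236 − 4 = 232.

232 working days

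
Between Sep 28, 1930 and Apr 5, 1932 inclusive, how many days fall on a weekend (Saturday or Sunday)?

Sep 28, 1930 is a Sunday.
That's 556 days from start to end, counting both.
556 = 7 × 79 + 3, so there are 79 full weeks plus 3 extra days.
Each full week contributes 2 weekend days (Sat, Sun): 79 × 2 = 158.
The 3 extra days are Sun, Mon, Tue — 1 of them qualifies.
Total: 158 + 1 = 159.

159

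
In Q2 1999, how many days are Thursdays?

13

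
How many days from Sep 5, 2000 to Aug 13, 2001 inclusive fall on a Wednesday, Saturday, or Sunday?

147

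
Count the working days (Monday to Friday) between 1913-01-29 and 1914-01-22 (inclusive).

257

1913-01-29 is a Wednesday.
That's 359 days from start to end, counting both.
359 = 7 × 51 + 2, so there are 51 full weeks plus 2 extra days.
Each full week contributes 5 weekdays (Mon–Fri): 51 × 5 = 255.
The 2 extra days are Wed, Thu — 2 of them qualify.
Total: 255 + 2 = 257.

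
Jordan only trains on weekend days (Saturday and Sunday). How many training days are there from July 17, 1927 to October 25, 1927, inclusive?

29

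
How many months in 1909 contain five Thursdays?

A month has five Thursdays exactly when Thursday falls within its first (length − 28) days.
Jan: 31 days, starts Fri → 5 of Fri, Sat, Sun
Feb: 28 days, starts Mon → 5 of (none)
Mar: 31 days, starts Mon → 5 of Mon, Tue, Wed
Apr: 30 days, starts Thu → 5 of Thu, Fri ✓
May: 31 days, starts Sat → 5 of Sat, Sun, Mon
Jun: 30 days, starts Tue → 5 of Tue, Wed
Jul: 31 days, starts Thu → 5 of Thu, Fri, Sat ✓
Aug: 31 days, starts Sun → 5 of Sun, Mon, Tue
Sep: 30 days, starts Wed → 5 of Wed, Thu ✓
Oct: 31 days, starts Fri → 5 of Fri, Sat, Sun
Nov: 30 days, starts Mon → 5 of Mon, Tue
Dec: 31 days, starts Wed → 5 of Wed, Thu, Fri ✓
Months with five Thursdays: Apr, Jul, Sep, Dec.

4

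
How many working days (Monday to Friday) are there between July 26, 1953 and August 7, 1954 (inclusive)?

270

July 26, 1953 is a Sunday.
The range spans 378 days (inclusive of both endpoints).
378 = 7 × 54, so the span is exactly 54 full weeks.
Each full week contributes 5 weekdays (Mon–Fri): 54 × 5 = 270.
Total: 270.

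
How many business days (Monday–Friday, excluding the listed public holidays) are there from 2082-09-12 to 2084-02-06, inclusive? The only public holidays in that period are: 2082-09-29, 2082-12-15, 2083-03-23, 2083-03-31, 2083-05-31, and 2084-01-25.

359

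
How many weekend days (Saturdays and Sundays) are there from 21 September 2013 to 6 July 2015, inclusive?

188

21 September 2013 is a Saturday.
From 21 September 2013 to 6 July 2015 is 654 days inclusive.
654 = 7 × 93 + 3, so there are 93 full weeks plus 3 extra days.
Each full week contributes 2 weekend days (Sat, Sun): 93 × 2 = 186.
The 3 extra days are Saturday, Sunday, Monday — 2 of them qualify.
Total: 186 + 2 = 188.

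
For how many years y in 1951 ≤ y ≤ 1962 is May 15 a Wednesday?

Day of week of May 15 in each year:
1951: Tue, 1952: Thu, 1953: Fri, 1954: Sat, 1955: Sun, 1956: Tue, 1957: Wed ✓, 1958: Thu, 1959: Fri, 1960: Sun, 1961: Mon, 1962: Tue
Wednesdays: 1957.

1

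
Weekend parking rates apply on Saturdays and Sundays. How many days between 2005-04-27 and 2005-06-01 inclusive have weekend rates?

2005-04-27 is a Wednesday.
The range spans 36 days (inclusive of both endpoints).
36 = 7 × 5 + 1, so there are 5 full weeks plus 1 extra day.
Each full week contributes 2 weekend days (Sat, Sun): 5 × 2 = 10.
The 1 extra day is Wed — none qualify.
Total: 10 + 0 = 10.

10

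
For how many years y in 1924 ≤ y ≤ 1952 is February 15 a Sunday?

4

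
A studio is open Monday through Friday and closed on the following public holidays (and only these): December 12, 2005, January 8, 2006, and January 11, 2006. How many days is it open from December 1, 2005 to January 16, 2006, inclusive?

December 1, 2005 is a Thursday.
From December 1, 2005 to January 16, 2006 is 47 days inclusive.
47 = 7 × 6 + 5, so there are 6 full weeks plus 5 extra days.
Each full week contributes 5 weekdays (Mon–Fri): 6 × 5 = 30.
The 5 extra days are Thursday, Friday, Saturday, Sunday, Monday — 3 of them qualify.
Total: 30 + 3 = 33.
Holidays: December 12, 2005 (Mon); January 8, 2006 (Sun); January 11, 2006 (Wed).
2 of the 3 holidays fall on weekdays; the rest are weekends and were already excluded.
Business days: 33 − 2 = 31.

31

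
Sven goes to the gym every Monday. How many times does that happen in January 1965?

1 January 1965 is a Friday.
That's 31 days from start to end, counting both.
31 = 7 × 4 + 3, so there are 4 full weeks plus 3 extra days.
Each full week contributes one Monday: 4 so far.
The 3 extra days are Fri, Sat, Sun — none qualify.
Total: 4 + 0 = 4.

4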